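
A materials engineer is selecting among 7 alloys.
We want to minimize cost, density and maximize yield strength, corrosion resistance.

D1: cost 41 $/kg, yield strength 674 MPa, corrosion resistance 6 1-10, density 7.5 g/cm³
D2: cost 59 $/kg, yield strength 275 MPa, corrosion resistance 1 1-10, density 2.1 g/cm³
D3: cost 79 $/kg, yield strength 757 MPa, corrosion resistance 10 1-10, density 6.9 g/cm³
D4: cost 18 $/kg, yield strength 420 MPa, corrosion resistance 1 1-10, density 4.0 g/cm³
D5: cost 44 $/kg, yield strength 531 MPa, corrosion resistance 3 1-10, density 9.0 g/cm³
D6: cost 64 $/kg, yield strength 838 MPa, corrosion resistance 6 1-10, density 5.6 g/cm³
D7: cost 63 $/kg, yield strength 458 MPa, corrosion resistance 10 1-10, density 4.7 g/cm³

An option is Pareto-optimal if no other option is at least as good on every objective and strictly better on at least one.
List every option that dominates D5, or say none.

D1: cost 41≤44, yield strength 674≥531, corrosion resistance 6≥3, density 7.5≤9.0 — dominates D5.
Others (D2, D3, D4, D6, D7) are each worse than D5 on at least one objective.

D1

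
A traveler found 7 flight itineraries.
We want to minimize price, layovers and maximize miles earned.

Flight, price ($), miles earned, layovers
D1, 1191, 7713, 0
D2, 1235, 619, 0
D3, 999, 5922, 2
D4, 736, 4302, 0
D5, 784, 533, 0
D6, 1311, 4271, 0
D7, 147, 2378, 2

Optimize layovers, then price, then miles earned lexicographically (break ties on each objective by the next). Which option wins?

D4

First minimize layovers: best is 0, kept {D1, D2, D4, D5, D6}.
Then minimize price: best is 736, kept {D4}.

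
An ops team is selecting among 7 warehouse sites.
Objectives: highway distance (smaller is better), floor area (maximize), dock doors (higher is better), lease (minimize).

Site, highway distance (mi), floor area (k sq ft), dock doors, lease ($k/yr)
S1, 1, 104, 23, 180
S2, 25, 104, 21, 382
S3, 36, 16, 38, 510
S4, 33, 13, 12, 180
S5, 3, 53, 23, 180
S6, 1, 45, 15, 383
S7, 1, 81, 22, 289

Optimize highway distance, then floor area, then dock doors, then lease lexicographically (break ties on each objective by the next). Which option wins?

First minimize highway distance: best is 1, kept {S1, S6, S7}.
Then maximize floor area: best is 104, kept {S1}.

S1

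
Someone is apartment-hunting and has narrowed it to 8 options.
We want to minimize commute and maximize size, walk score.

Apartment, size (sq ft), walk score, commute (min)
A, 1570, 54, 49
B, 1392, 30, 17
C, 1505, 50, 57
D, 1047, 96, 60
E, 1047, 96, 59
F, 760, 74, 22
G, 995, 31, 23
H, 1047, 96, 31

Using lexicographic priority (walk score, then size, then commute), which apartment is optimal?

H

First maximize walk score: best is 96, kept {D, E, H}.
Then maximize size: best is 1047, kept {D, E, H}.
Then minimize commute: best is 31, kept {H}.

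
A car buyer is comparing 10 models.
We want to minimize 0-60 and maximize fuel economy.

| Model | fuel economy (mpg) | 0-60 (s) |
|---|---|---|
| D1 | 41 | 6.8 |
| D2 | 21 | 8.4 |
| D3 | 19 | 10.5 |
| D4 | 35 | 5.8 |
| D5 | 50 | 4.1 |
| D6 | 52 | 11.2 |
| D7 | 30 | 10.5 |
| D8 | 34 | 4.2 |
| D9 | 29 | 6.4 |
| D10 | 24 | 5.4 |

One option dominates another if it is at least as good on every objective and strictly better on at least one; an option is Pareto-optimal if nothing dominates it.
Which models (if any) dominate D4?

D5: fuel economy 50≥35, 0-60 4.1≤5.8 — dominates D4.
Others (D1, D2, D3, D6, D7, D8, D9, D10) are each worse than D4 on at least one objective.

D5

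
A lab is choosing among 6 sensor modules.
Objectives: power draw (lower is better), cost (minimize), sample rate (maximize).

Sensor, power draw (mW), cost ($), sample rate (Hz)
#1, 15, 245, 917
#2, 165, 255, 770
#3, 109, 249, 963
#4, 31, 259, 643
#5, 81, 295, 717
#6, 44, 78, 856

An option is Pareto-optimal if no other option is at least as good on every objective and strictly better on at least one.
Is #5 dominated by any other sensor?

#1 vs #5: power draw 15≤81, cost 245≤295, sample rate 917≥717 — #1 is at least as good on every objective and strictly better on at least one, so #1 dominates #5.

Yes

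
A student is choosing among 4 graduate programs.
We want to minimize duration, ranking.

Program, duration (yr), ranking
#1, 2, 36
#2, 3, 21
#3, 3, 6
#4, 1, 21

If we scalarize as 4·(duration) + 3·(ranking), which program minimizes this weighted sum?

#3

#1: 4·2 + 3·36 = 116
#2: 4·3 + 3·21 = 75
#3: 4·3 + 3·6 = 30
#4: 4·1 + 3·21 = 67
Lowest: #3 at 30.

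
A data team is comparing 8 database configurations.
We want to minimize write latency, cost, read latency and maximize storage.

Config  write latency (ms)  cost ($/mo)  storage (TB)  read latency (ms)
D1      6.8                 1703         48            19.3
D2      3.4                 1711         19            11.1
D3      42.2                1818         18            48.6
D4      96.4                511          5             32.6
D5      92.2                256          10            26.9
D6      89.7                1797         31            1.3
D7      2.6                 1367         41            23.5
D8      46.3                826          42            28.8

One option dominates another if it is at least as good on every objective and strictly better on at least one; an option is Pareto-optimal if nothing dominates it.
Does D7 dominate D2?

No

D7 vs D2: D7 is worse on read latency (23.5 vs 11.1), so it does not dominate D2.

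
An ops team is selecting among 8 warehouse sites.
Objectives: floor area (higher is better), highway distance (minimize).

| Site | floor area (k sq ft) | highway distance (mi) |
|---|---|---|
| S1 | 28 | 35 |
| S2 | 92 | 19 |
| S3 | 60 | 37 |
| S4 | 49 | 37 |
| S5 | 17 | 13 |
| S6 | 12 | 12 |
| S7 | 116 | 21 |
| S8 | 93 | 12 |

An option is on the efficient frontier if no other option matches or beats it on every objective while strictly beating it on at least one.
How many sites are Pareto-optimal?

S1: dominated by S2 (floor area 92≥28, highway distance 19≤35).
S2: dominated by S8 (floor area 93≥92, highway distance 12≤19).
S3: dominated by S2 (floor area 92≥60, highway distance 19≤37).
S4: dominated by S2 (floor area 92≥49, highway distance 19≤37).
S5: dominated by S8 (floor area 93≥17, highway distance 12≤13).
S6: dominated by S8 (floor area 93≥12, highway distance 12≤12).
S7: not dominated (best floor area).
S8: not dominated.
Pareto-optimal: S7, S8 → 2.

2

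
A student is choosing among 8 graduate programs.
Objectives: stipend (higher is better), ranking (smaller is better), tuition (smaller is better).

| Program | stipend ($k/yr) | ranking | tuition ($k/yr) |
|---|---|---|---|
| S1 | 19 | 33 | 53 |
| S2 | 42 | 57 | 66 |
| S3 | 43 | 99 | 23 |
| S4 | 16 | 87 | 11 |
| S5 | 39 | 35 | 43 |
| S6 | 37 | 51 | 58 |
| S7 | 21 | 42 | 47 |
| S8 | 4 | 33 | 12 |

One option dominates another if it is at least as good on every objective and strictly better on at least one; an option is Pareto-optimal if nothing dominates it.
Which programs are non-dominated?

S1, S2, S3, S4, S5, S8

S1: not dominated.
S2: not dominated.
S3: not dominated (best stipend).
S4: not dominated (best tuition).
S5: not dominated.
S6: dominated by S5 (stipend 39≥37, ranking 35≤51, tuition 43≤58).
S7: dominated by S5 (stipend 39≥21, ranking 35≤42, tuition 43≤47).
S8: not dominated.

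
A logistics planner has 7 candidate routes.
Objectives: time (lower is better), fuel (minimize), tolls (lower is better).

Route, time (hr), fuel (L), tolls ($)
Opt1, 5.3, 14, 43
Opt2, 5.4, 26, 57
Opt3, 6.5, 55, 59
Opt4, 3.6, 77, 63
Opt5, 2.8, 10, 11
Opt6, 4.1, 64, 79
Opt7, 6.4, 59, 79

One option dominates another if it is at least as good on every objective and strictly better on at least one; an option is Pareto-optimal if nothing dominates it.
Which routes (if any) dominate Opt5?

Opt1: worse on time (5.3 vs 2.8).
Opt2: worse on time (5.4 vs 2.8).
Opt3: worse on time (6.5 vs 2.8).
Opt4: worse on time (3.6 vs 2.8).
Opt6: worse on time (4.1 vs 2.8).
Opt7: worse on time (6.4 vs 2.8).
No option dominates Opt5.

none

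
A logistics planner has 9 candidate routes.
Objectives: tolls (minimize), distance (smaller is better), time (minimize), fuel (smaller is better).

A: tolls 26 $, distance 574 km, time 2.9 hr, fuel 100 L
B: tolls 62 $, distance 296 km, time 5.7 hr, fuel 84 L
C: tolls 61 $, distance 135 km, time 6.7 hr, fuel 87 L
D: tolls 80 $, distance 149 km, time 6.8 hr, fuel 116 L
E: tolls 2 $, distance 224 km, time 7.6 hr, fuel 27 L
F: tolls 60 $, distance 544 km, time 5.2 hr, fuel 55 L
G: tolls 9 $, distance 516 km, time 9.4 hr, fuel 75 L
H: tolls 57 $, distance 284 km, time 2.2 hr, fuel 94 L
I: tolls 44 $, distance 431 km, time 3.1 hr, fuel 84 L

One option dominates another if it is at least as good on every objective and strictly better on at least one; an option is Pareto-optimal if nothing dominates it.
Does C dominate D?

Yes

C vs D: tolls 61≤80, distance 135≤149, time 6.7≤6.8, fuel 87≤116 — C is at least as good on every objective with at least one strict improvement.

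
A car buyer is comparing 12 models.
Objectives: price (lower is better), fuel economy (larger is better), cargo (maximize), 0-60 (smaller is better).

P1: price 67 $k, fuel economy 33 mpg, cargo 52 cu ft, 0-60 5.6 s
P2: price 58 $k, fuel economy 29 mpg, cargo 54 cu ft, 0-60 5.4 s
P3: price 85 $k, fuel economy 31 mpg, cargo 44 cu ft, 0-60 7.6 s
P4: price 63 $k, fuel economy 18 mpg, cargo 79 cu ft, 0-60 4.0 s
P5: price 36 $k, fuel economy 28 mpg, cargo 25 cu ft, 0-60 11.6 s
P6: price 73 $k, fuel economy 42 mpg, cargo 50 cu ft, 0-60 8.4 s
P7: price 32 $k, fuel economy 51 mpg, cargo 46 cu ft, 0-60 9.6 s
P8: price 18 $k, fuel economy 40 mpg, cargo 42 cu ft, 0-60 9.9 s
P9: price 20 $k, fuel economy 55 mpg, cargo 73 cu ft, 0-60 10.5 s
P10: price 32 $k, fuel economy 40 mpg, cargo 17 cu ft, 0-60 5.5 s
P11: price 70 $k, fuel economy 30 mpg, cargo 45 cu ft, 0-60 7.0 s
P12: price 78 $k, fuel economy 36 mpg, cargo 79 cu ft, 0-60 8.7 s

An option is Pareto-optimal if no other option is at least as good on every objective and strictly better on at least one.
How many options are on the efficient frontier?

9

P1: not dominated.
P2: not dominated.
P3: dominated by P1 (price 67≤85, fuel economy 33≥31, cargo 52≥44, 0-60 5.6≤7.6).
P4: not dominated (best 0-60).
P5: dominated by P7 (price 32≤36, fuel economy 51≥28, cargo 46≥25, 0-60 9.6≤11.6).
P6: not dominated.
P7: not dominated.
P8: not dominated (best price).
P9: not dominated (best fuel economy).
P10: not dominated.
P11: dominated by P1 (price 67≤70, fuel economy 33≥30, cargo 52≥45, 0-60 5.6≤7.0).
P12: not dominated.
Pareto-optimal: P1, P2, P4, P6, P7, P8, P9, P10, P12 → 9.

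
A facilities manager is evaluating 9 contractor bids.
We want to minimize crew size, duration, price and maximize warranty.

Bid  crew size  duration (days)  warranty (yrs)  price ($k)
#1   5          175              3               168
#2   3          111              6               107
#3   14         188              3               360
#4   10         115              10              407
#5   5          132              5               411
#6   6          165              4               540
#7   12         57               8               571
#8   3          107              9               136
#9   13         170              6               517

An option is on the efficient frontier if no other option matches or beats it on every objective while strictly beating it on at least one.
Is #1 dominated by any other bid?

Yes

#2 vs #1: crew size 3≤5, duration 111≤175, warranty 6≥3, price 107≤168 — #2 is at least as good on every objective and strictly better on at least one, so #2 dominates #1.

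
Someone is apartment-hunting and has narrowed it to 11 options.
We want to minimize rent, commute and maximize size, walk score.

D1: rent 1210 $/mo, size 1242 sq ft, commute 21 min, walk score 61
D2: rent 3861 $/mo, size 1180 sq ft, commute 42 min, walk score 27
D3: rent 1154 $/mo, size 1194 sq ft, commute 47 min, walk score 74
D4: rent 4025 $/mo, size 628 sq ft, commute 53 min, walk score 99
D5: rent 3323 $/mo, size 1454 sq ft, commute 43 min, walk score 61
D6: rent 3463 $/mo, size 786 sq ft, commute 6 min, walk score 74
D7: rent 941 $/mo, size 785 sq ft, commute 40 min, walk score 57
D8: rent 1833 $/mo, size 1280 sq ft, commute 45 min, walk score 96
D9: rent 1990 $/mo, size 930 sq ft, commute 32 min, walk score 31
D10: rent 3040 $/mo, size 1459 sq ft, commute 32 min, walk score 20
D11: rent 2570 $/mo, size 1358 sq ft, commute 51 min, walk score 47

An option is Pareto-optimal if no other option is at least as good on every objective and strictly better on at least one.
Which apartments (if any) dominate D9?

D1

D1: rent 1210≤1990, size 1242≥930, commute 21≤32, walk score 61≥31 — dominates D9.
Others (D2, D3, D4, D5, D6, D7, D8, D10, D11) are each worse than D9 on at least one objective.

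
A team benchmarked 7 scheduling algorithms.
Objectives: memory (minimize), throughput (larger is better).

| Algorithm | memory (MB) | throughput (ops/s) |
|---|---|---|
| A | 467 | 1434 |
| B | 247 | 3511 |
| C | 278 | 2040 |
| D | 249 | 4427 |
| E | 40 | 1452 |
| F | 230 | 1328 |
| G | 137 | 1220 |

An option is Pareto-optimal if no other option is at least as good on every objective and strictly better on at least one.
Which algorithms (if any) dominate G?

E: memory 40≤137, throughput 1452≥1220 — dominates G.
Others (A, B, C, D, F) are each worse than G on at least one objective.

E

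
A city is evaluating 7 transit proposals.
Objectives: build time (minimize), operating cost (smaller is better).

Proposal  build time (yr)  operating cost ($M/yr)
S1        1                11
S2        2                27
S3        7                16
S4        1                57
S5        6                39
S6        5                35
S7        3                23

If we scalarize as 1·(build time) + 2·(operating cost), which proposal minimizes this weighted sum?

S1

S1: 1·1 + 2·11 = 23
S2: 1·2 + 2·27 = 56
S3: 1·7 + 2·16 = 39
S4: 1·1 + 2·57 = 115
S5: 1·6 + 2·39 = 84
S6: 1·5 + 2·35 = 75
S7: 1·3 + 2·23 = 49
Lowest: S1 at 23.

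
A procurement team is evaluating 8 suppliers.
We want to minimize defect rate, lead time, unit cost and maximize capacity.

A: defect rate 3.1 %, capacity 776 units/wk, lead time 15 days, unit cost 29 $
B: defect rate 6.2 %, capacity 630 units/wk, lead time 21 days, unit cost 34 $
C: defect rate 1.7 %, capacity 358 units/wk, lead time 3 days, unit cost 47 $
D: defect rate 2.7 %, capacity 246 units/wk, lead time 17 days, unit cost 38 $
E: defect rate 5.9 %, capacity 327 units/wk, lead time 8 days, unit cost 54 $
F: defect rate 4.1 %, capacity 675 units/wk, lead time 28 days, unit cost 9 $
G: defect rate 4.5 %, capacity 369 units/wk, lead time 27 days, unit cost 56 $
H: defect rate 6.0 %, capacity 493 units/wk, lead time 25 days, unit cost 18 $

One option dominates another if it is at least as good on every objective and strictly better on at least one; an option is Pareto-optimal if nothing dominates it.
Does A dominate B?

Yes

A vs B: defect rate 3.1≤6.2, capacity 776≥630, lead time 15≤21, unit cost 29≤34 — A is at least as good on every objective with at least one strict improvement.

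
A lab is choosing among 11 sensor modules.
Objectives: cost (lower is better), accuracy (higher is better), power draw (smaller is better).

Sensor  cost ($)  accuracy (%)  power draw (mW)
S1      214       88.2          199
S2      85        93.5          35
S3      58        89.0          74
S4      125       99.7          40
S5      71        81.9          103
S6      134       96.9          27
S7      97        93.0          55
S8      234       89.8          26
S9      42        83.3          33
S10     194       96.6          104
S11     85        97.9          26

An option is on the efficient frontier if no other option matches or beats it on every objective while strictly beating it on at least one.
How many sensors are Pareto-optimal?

4

S1: dominated by S2 (cost 85≤214, accuracy 93.5≥88.2, power draw 35≤199).
S2: dominated by S11 (cost 85≤85, accuracy 97.9≥93.5, power draw 26≤35).
S3: not dominated.
S4: not dominated (best accuracy).
S5: dominated by S3 (cost 58≤71, accuracy 89.0≥81.9, power draw 74≤103).
S6: dominated by S11 (cost 85≤134, accuracy 97.9≥96.9, power draw 26≤27).
S7: dominated by S2 (cost 85≤97, accuracy 93.5≥93.0, power draw 35≤55).
S8: dominated by S11 (cost 85≤234, accuracy 97.9≥89.8, power draw 26≤26).
S9: not dominated (best cost).
S10: dominated by S4 (cost 125≤194, accuracy 99.7≥96.6, power draw 40≤104).
S11: not dominated.
Pareto-optimal: S3, S4, S9, S11 → 4.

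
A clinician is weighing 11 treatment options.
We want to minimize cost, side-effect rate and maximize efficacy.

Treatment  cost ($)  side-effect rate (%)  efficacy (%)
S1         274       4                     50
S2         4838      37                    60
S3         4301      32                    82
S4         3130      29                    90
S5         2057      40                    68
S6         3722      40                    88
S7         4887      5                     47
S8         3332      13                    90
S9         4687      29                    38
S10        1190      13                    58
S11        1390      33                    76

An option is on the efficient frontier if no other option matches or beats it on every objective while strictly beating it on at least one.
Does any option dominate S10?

S1: worse on efficacy (50 vs 58).
S2: worse on cost (4838 vs 1190).
S3: worse on cost (4301 vs 1190).
S4: worse on cost (3130 vs 1190).
S5: worse on cost (2057 vs 1190).
S6: worse on cost (3722 vs 1190).
S7: worse on cost (4887 vs 1190).
S8: worse on cost (3332 vs 1190).
S9: worse on cost (4687 vs 1190).
S11: worse on cost (1390 vs 1190).
No option is at least as good as S10 on every objective and strictly better on one.

No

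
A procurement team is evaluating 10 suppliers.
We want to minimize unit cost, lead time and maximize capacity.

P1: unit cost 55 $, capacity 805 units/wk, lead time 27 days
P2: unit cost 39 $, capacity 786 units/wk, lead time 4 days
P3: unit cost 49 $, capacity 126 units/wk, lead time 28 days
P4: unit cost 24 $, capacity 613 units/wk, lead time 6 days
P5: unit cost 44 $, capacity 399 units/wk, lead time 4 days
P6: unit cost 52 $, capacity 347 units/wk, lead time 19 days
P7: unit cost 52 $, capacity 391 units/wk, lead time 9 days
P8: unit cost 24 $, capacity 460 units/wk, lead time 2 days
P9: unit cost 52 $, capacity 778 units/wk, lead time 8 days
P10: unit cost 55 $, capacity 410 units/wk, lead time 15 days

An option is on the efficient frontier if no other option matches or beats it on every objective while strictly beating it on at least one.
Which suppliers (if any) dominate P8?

P1: worse on unit cost (55 vs 24).
P2: worse on unit cost (39 vs 24).
P3: worse on unit cost (49 vs 24).
P4: worse on lead time (6 vs 2).
P5: worse on unit cost (44 vs 24).
P6: worse on unit cost (52 vs 24).
P7: worse on unit cost (52 vs 24).
P9: worse on unit cost (52 vs 24).
P10: worse on unit cost (55 vs 24).
No option dominates P8.

none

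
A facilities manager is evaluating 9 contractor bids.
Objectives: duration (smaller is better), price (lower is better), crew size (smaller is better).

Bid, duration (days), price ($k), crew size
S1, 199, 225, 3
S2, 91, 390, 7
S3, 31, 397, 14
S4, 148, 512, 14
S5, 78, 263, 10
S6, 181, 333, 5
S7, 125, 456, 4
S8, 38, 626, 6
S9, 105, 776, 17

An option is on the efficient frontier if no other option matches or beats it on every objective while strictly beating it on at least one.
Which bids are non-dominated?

S1: not dominated (best price).
S2: not dominated.
S3: not dominated (best duration).
S4: dominated by S2 (duration 91≤148, price 390≤512, crew size 7≤14).
S5: not dominated.
S6: not dominated.
S7: not dominated.
S8: not dominated.
S9: dominated by S2 (duration 91≤105, price 390≤776, crew size 7≤17).

S1, S2, S3, S5, S6, S7, S8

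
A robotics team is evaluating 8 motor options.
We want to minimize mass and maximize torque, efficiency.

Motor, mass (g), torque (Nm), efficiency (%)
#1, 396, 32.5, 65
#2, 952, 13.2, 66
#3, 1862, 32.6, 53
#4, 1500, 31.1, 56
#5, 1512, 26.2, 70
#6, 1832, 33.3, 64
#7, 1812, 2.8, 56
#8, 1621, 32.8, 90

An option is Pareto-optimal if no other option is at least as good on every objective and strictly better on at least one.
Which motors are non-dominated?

#1: not dominated (best mass).
#2: not dominated.
#3: dominated by #6 (mass 1832≤1862, torque 33.3≥32.6, efficiency 64≥53).
#4: dominated by #1 (mass 396≤1500, torque 32.5≥31.1, efficiency 65≥56).
#5: not dominated.
#6: not dominated (best torque).
#7: dominated by #1 (mass 396≤1812, torque 32.5≥2.8, efficiency 65≥56).
#8: not dominated (best efficiency).

#1, #2, #5, #6, #8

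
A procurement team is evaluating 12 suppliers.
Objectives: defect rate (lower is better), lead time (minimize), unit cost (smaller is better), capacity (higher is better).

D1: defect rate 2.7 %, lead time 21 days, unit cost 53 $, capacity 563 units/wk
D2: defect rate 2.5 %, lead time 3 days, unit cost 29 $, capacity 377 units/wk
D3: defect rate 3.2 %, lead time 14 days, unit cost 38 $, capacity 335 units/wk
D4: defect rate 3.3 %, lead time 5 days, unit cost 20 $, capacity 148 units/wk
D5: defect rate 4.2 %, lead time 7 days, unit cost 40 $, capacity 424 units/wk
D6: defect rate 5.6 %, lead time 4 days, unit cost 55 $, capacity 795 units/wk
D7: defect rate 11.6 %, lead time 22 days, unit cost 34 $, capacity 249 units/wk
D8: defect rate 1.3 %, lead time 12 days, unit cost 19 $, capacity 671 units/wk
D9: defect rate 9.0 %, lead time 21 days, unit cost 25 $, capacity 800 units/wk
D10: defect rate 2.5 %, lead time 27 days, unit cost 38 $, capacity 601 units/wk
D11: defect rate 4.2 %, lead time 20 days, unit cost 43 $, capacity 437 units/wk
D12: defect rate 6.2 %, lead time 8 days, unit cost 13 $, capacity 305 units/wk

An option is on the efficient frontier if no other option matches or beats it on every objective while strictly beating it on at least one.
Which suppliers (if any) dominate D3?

D2: defect rate 2.5≤3.2, lead time 3≤14, unit cost 29≤38, capacity 377≥335 — dominates D3.
D8: defect rate 1.3≤3.2, lead time 12≤14, unit cost 19≤38, capacity 671≥335 — dominates D3.
Others (D1, D4, D5, D6, D7, D9, D10, D11, D12) are each worse than D3 on at least one objective.

D2, D8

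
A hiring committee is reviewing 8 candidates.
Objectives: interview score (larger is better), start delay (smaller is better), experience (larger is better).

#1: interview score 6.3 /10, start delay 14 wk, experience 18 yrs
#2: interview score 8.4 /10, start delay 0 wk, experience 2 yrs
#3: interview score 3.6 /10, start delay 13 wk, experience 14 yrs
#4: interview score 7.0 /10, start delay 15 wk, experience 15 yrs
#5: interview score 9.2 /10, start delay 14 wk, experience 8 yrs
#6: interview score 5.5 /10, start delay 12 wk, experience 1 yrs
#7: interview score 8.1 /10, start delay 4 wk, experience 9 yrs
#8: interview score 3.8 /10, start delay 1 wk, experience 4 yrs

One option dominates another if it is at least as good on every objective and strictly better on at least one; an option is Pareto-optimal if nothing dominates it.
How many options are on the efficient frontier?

#1: not dominated (best experience).
#2: not dominated (best start delay).
#3: not dominated.
#4: not dominated.
#5: not dominated (best interview score).
#6: dominated by #2 (interview score 8.4≥5.5, start delay 0≤12, experience 2≥1).
#7: not dominated.
#8: not dominated.
Pareto-optimal: #1, #2, #3, #4, #5, #7, #8 → 7.

7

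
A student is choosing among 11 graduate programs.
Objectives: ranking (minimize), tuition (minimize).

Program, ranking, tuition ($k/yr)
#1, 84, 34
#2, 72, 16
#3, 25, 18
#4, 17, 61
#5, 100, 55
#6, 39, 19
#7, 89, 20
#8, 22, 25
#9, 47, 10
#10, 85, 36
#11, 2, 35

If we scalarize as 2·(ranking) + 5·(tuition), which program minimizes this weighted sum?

#3

#1: 2·84 + 5·34 = 338
#2: 2·72 + 5·16 = 224
#3: 2·25 + 5·18 = 140
#4: 2·17 + 5·61 = 339
#5: 2·100 + 5·55 = 475
#6: 2·39 + 5·19 = 173
#7: 2·89 + 5·20 = 278
#8: 2·22 + 5·25 = 169
#9: 2·47 + 5·10 = 144
#10: 2·85 + 5·36 = 350
#11: 2·2 + 5·35 = 179
Lowest: #3 at 140.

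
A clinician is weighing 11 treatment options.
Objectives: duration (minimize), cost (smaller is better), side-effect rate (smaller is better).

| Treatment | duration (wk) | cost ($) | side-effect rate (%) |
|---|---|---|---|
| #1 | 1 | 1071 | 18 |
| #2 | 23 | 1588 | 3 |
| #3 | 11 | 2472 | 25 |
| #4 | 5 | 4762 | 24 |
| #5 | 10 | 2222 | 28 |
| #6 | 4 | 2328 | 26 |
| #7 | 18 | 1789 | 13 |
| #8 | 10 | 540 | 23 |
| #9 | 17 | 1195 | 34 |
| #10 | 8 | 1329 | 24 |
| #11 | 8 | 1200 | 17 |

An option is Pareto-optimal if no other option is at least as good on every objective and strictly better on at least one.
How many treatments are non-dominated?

#1: not dominated (best duration).
#2: not dominated (best side-effect rate).
#3: dominated by #1 (duration 1≤11, cost 1071≤2472, side-effect rate 18≤25).
#4: dominated by #1 (duration 1≤5, cost 1071≤4762, side-effect rate 18≤24).
#5: dominated by #1 (duration 1≤10, cost 1071≤2222, side-effect rate 18≤28).
#6: dominated by #1 (duration 1≤4, cost 1071≤2328, side-effect rate 18≤26).
#7: not dominated.
#8: not dominated (best cost).
#9: dominated by #1 (duration 1≤17, cost 1071≤1195, side-effect rate 18≤34).
#10: dominated by #1 (duration 1≤8, cost 1071≤1329, side-effect rate 18≤24).
#11: not dominated.
Pareto-optimal: #1, #2, #7, #8, #11 → 5.

5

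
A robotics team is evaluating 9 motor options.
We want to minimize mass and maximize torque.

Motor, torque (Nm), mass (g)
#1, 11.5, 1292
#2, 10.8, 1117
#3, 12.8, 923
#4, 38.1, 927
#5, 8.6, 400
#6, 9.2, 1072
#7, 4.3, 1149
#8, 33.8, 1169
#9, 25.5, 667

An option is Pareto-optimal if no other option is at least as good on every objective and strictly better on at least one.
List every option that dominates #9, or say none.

none

#1: worse on torque (11.5 vs 25.5).
#2: worse on torque (10.8 vs 25.5).
#3: worse on torque (12.8 vs 25.5).
#4: worse on mass (927 vs 667).
#5: worse on torque (8.6 vs 25.5).
#6: worse on torque (9.2 vs 25.5).
#7: worse on torque (4.3 vs 25.5).
#8: worse on mass (1169 vs 667).
No option dominates #9.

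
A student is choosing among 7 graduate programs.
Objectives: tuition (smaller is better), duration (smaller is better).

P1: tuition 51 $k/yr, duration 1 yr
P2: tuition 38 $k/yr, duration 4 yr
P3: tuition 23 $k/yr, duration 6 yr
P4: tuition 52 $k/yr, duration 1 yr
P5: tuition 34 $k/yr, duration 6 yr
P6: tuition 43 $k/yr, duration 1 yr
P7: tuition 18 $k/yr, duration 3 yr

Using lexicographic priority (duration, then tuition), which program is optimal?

First minimize duration: best is 1, kept {P1, P4, P6}.
Then minimize tuition: best is 43, kept {P6}.

P6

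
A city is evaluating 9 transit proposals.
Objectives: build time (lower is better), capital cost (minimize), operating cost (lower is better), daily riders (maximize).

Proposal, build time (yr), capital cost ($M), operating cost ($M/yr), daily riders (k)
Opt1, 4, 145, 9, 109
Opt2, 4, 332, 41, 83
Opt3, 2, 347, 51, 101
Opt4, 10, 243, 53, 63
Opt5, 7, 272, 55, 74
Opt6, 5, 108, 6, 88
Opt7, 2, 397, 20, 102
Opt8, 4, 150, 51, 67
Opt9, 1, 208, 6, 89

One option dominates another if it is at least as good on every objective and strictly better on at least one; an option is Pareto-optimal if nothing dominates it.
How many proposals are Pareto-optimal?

Opt1: not dominated (best daily riders).
Opt2: dominated by Opt1 (build time 4≤4, capital cost 145≤332, operating cost 9≤41, daily riders 109≥83).
Opt3: not dominated.
Opt4: dominated by Opt1 (build time 4≤10, capital cost 145≤243, operating cost 9≤53, daily riders 109≥63).
Opt5: dominated by Opt1 (build time 4≤7, capital cost 145≤272, operating cost 9≤55, daily riders 109≥74).
Opt6: not dominated (best capital cost).
Opt7: not dominated.
Opt8: dominated by Opt1 (build time 4≤4, capital cost 145≤150, operating cost 9≤51, daily riders 109≥67).
Opt9: not dominated (best build time).
Pareto-optimal: Opt1, Opt3, Opt6, Opt7, Opt9 → 5.

5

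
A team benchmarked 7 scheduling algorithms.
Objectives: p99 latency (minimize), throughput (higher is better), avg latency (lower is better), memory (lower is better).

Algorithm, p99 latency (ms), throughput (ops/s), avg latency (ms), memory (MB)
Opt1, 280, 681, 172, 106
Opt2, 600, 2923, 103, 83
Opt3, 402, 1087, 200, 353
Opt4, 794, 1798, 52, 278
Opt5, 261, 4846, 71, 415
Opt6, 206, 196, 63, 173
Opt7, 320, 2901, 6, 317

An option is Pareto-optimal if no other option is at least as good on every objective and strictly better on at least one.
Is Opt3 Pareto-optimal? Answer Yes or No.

Opt7 vs Opt3: p99 latency 320≤402, throughput 2901≥1087, avg latency 6≤200, memory 317≤353 — Opt7 is at least as good on every objective and strictly better on at least one, so Opt7 dominates Opt3.

No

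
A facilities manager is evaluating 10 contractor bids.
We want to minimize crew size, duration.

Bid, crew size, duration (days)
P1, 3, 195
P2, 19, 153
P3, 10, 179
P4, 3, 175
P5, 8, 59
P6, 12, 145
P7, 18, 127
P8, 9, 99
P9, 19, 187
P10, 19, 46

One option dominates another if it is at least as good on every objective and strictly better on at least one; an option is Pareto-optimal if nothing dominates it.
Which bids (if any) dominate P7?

P5, P8

P5: crew size 8≤18, duration 59≤127 — dominates P7.
P8: crew size 9≤18, duration 99≤127 — dominates P7.
Others (P1, P2, P3, P4, P6, P9, P10) are each worse than P7 on at least one objective.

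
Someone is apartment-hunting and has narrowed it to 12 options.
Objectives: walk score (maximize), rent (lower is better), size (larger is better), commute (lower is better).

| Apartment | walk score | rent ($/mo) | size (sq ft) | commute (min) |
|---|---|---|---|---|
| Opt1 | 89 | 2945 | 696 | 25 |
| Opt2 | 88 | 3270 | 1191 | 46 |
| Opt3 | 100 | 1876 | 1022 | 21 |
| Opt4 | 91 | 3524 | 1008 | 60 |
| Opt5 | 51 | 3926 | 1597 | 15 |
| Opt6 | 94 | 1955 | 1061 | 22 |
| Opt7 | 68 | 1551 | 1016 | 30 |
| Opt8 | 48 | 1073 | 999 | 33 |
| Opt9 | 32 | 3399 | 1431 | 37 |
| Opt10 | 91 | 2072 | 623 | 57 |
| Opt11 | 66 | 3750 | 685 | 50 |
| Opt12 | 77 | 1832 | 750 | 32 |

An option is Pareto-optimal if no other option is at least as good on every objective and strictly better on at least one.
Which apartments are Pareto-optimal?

Opt1: dominated by Opt3 (walk score 100≥89, rent 1876≤2945, size 1022≥696, commute 21≤25).
Opt2: not dominated.
Opt3: not dominated (best walk score).
Opt4: dominated by Opt3 (walk score 100≥91, rent 1876≤3524, size 1022≥1008, commute 21≤60).
Opt5: not dominated (best size).
Opt6: not dominated.
Opt7: not dominated.
Opt8: not dominated (best rent).
Opt9: not dominated.
Opt10: dominated by Opt3 (walk score 100≥91, rent 1876≤2072, size 1022≥623, commute 21≤57).
Opt11: dominated by Opt1 (walk score 89≥66, rent 2945≤3750, size 696≥685, commute 25≤50).
Opt12: not dominated.

Opt2, Opt3, Opt5, Opt6, Opt7, Opt8, Opt9, Opt12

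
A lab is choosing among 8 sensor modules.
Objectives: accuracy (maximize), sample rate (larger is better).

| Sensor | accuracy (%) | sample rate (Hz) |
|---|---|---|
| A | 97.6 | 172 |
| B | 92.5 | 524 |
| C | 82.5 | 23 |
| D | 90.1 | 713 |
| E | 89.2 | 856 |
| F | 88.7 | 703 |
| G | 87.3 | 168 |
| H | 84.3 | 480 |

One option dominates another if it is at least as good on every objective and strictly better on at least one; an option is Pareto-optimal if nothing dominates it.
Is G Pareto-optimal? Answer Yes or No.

No

A vs G: accuracy 97.6≥87.3, sample rate 172≥168 — A is at least as good on every objective and strictly better on at least one, so A dominates G.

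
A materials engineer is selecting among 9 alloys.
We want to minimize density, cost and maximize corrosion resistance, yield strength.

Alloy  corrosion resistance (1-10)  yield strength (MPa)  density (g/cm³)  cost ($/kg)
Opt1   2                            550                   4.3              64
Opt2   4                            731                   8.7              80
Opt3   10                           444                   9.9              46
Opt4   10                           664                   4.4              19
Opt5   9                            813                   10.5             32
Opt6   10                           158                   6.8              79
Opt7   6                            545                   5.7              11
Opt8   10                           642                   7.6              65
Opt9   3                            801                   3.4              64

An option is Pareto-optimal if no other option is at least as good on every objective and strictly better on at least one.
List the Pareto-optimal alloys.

Opt1: dominated by Opt9 (corrosion resistance 3≥2, yield strength 801≥550, density 3.4≤4.3, cost 64≤64).
Opt2: not dominated.
Opt3: dominated by Opt4 (corrosion resistance 10≥10, yield strength 664≥444, density 4.4≤9.9, cost 19≤46).
Opt4: not dominated.
Opt5: not dominated (best yield strength).
Opt6: dominated by Opt4 (corrosion resistance 10≥10, yield strength 664≥158, density 4.4≤6.8, cost 19≤79).
Opt7: not dominated (best cost).
Opt8: dominated by Opt4 (corrosion resistance 10≥10, yield strength 664≥642, density 4.4≤7.6, cost 19≤65).
Opt9: not dominated (best density).

Opt2, Opt4, Opt5, Opt7, Opt9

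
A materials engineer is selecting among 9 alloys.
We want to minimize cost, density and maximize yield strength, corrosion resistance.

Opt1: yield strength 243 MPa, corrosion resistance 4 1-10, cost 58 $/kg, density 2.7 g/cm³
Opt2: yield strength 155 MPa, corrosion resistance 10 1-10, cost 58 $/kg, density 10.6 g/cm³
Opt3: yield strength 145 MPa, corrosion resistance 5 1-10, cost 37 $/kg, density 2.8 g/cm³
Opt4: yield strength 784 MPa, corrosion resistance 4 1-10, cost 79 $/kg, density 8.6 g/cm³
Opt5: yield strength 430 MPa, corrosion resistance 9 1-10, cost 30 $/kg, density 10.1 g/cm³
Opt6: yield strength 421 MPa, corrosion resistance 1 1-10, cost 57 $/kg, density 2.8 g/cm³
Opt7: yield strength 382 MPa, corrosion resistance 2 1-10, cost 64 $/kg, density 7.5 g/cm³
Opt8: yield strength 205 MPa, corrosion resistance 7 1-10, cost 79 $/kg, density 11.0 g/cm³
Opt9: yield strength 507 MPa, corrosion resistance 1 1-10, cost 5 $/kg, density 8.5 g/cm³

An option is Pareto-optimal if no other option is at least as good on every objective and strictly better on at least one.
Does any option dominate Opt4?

No

Opt1: worse on yield strength (243 vs 784).
Opt2: worse on yield strength (155 vs 784).
Opt3: worse on yield strength (145 vs 784).
Opt5: worse on yield strength (430 vs 784).
Opt6: worse on yield strength (421 vs 784).
Opt7: worse on yield strength (382 vs 784).
Opt8: worse on yield strength (205 vs 784).
Opt9: worse on yield strength (507 vs 784).
No option is at least as good as Opt4 on every objective and strictly better on one.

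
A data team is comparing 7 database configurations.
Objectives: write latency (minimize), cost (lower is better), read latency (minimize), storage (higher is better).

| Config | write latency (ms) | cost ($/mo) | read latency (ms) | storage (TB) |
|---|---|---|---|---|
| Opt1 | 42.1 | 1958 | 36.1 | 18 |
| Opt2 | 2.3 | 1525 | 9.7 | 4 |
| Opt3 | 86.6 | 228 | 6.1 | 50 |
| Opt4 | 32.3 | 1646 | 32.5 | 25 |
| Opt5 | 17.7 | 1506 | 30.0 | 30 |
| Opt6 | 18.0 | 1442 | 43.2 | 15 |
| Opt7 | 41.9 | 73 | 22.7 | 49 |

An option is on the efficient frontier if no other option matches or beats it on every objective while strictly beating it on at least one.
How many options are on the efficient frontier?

Opt1: dominated by Opt4 (write latency 32.3≤42.1, cost 1646≤1958, read latency 32.5≤36.1, storage 25≥18).
Opt2: not dominated (best write latency).
Opt3: not dominated (best read latency).
Opt4: dominated by Opt5 (write latency 17.7≤32.3, cost 1506≤1646, read latency 30.0≤32.5, storage 30≥25).
Opt5: not dominated.
Opt6: not dominated.
Opt7: not dominated (best cost).
Pareto-optimal: Opt2, Opt3, Opt5, Opt6, Opt7 → 5.

5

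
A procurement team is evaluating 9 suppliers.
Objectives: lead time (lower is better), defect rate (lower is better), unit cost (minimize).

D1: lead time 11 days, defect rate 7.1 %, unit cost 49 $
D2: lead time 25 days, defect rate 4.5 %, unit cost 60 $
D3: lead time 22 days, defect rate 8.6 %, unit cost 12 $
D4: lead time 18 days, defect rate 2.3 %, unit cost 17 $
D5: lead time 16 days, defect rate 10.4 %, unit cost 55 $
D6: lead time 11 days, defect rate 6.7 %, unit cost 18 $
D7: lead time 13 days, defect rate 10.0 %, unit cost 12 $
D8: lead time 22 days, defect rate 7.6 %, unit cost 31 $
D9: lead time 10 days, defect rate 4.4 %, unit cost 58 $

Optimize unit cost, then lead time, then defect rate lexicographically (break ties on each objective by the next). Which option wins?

First minimize unit cost: best is 12, kept {D3, D7}.
Then minimize lead time: best is 13, kept {D7}.

D7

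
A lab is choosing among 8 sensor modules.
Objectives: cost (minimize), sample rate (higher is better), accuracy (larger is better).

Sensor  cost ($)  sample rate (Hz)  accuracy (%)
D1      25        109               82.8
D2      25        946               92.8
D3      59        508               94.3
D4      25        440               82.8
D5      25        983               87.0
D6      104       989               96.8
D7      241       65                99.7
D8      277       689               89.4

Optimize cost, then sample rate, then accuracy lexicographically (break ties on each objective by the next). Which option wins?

D5

First minimize cost: best is 25, kept {D1, D2, D4, D5}.
Then maximize sample rate: best is 983, kept {D5}.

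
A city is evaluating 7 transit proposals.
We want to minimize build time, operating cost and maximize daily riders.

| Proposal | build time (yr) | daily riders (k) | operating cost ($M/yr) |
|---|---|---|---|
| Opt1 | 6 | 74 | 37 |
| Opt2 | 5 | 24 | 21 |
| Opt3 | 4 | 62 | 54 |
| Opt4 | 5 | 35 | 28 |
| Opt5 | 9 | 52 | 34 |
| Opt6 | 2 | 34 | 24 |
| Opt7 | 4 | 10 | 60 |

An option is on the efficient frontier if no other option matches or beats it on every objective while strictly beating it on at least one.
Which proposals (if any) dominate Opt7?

Opt3, Opt6

Opt3: build time 4≤4, daily riders 62≥10, operating cost 54≤60 — dominates Opt7.
Opt6: build time 2≤4, daily riders 34≥10, operating cost 24≤60 — dominates Opt7.
Others (Opt1, Opt2, Opt4, Opt5) are each worse than Opt7 on at least one objective.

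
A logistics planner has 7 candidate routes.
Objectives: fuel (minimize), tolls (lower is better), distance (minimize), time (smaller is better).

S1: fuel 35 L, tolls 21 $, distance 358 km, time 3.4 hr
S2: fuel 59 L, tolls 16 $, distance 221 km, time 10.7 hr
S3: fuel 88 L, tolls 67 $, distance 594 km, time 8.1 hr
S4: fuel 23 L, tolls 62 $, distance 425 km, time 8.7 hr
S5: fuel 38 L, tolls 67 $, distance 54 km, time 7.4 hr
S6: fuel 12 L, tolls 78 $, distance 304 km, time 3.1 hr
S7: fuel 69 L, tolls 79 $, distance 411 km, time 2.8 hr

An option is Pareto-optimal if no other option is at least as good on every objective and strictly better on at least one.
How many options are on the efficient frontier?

6

S1: not dominated.
S2: not dominated (best tolls).
S3: dominated by S1 (fuel 35≤88, tolls 21≤67, distance 358≤594, time 3.4≤8.1).
S4: not dominated.
S5: not dominated (best distance).
S6: not dominated (best fuel).
S7: not dominated (best time).
Pareto-optimal: S1, S2, S4, S5, S6, S7 → 6.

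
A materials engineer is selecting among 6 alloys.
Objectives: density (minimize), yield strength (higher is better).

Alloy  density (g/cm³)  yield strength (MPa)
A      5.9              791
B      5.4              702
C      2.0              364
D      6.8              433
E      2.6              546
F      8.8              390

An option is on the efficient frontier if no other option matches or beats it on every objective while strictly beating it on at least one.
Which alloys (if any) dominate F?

A: density 5.9≤8.8, yield strength 791≥390 — dominates F.
B: density 5.4≤8.8, yield strength 702≥390 — dominates F.
D: density 6.8≤8.8, yield strength 433≥390 — dominates F.
E: density 2.6≤8.8, yield strength 546≥390 — dominates F.
Others (C) are each worse than F on at least one objective.

A, B, D, E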